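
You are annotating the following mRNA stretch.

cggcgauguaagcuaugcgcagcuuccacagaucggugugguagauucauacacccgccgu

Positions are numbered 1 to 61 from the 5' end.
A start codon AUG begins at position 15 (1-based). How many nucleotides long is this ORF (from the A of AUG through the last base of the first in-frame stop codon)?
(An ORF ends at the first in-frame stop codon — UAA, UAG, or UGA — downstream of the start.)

Codons from position 15: AUG (15–17), CGC (18–20), AGC (21–23), UUC (24–26), CAC (27–29), AGA (30–32), UCG (33–35), GUG (36–38), UGG (39–41), UAG (42–44).
UAG is the first in-frame stop; ORF spans 15–44, 30 nucleotides.

30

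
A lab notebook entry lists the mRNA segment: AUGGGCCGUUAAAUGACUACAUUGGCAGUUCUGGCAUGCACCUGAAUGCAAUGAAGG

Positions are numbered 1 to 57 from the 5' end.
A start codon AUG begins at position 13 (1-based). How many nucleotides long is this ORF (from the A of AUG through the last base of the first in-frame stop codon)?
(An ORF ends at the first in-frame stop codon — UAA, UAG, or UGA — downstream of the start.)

Codons from position 13: AUG (13–15), ACU (16–18), ACA (19–21), UUG (22–24), GCA (25–27), GUU (28–30), CUG (31–33), GCA (34–36), UGC (37–39), ACC (40–42), UGA (43–45).
UGA is the first in-frame stop; ORF spans 13–45, 33 nucleotides.

33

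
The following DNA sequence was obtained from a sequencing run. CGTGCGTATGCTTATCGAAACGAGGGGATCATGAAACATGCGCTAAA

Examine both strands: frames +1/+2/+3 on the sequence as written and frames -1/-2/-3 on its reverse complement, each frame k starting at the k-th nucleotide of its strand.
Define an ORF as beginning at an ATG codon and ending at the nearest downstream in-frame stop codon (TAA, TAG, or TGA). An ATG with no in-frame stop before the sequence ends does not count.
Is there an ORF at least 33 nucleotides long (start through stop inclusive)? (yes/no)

Reverse complement (5'→3'): TTTAGCGCATGTTTCATGATCCCCTCGTTTCGATAAGCATACGCACG
Frame +1: CGT GCG TAT GCT TAT CGA AAC GAG GGG ATC ATG AAA CAT GCG CTA — no ATG→stop ORF.
Frame +2: GTG CGT ATG CTT ATC GAA ACG AGG GGA TCA TGA AAC ATG CGC TAA — ATG at 8, stop TGA at 32 → 27 nt; ATG at 38, stop TAA at 44 → 9 nt.
Frame +3: TGC GTA TGC TTA TCG AAA CGA GGG GAT CAT GAA ACA TGC GCT AAA — no ATG→stop ORF.
Frame -1: TTT AGC GCA TGT TTC ATG ATC CCC TCG TTT CGA TAA GCA TAC GCA — ATG at 16, stop TAA at 34 → 21 nt.
Frame -2: TTA GCG CAT GTT TCA TGA TCC CCT CGT TTC GAT AAG CAT ACG CAC — no ATG→stop ORF.
Frame -3: TAG CGC ATG TTT CAT GAT CCC CTC GTT TCG ATA AGC ATA CGC ACG — no ATG→stop ORF.
Largest ORF found is 27 nucleotides < 33, so no.

no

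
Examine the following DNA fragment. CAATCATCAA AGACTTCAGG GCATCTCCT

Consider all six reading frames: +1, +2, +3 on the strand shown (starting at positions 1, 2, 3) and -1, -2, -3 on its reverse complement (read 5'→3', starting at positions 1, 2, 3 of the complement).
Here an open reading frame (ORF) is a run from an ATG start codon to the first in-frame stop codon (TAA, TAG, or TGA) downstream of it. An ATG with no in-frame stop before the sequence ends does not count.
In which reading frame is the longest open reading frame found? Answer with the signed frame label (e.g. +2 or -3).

Reverse complement (5'→3'): AGGAGATGCCCTGAAGTCTTTGATGATTG
Frame +1: CAA TCA TCA AAG ACT TCA GGG CAT CTC — no ATG→stop ORF.
Frame +2: AAT CAT CAA AGA CTT CAG GGC ATC TCC — no ATG→stop ORF.
Frame +3: ATC ATC AAA GAC TTC AGG GCA TCT CCT — no ATG→stop ORF.
Frame -1: AGG AGA TGC CCT GAA GTC TTT GAT GAT — no ATG→stop ORF.
Frame -2: GGA GAT GCC CTG AAG TCT TTG ATG ATT — no ATG→stop ORF.
Frame -3: GAG ATG CCC TGA AGT CTT TGA TGA TTG — ATG at 6, stop TGA at 12 → 9 nt.
Longest ORF is 9 nt in frame -3 (positions 6–14).

-3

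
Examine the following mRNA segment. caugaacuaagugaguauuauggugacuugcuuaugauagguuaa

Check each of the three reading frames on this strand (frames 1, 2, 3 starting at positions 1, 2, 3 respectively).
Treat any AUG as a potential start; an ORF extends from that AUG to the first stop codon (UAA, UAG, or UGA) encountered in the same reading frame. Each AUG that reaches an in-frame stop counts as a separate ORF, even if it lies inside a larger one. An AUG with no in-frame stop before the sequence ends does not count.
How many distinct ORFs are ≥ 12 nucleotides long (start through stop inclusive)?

Frame 1: CAU GAA CUA AGU GAG UAU UAU GGU GAC UUG CUU AUG AUA GGU UAA — AUG at 34, stop UAA at 43 → 12 nt.
Frame 2: AUG AAC UAA GUG AGU AUU AUG GUG ACU UGC UUA UGA UAG GUU — AUG at 2, stop UAA at 8 → 9 nt; AUG at 20, stop UGA at 35 → 18 nt.
Frame 3: UGA ACU AAG UGA GUA UUA UGG UGA CUU GCU UAU GAU AGG UUA — no AUG→stop ORF.
ORFs ≥ 12 nucleotides: frame 1 34–45 (12 nucleotides), frame 2 20–37 (18 nucleotides). Count = 2.

2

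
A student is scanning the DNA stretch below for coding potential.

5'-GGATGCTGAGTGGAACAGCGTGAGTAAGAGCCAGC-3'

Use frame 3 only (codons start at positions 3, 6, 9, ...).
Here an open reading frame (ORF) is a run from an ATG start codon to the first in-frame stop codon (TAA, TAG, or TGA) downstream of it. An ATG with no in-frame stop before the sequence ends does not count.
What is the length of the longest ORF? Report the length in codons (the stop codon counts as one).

7

Frame 3: ATG CTG AGT GGA ACA GCG TGA GTA AGA GCC AGC — ATG at 3, stop TGA at 21 → 21 nt.
Longest: frame 3, positions 3–23, 21 nt = 7 codons = 6 aa. → 7 codons.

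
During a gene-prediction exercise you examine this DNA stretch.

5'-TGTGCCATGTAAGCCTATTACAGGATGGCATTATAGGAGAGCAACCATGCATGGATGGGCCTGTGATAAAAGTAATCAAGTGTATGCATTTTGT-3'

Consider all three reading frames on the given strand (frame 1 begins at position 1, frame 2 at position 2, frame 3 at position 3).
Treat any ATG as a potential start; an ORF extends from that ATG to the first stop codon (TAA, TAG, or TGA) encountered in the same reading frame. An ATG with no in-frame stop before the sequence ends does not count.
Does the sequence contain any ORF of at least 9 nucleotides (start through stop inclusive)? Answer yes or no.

Frame 1: TGT GCC ATG TAA GCC TAT TAC AGG ATG GCA TTA TAG GAG AGC AAC CAT GCA TGG ATG GGC CTG TGA TAA AAG TAA TCA AGT GTA TGC ATT TTG — ATG at 7, stop TAA at 10 → 6 nt; ATG at 25, stop TAG at 34 → 12 nt; ATG at 55, stop TGA at 64 → 12 nt.
Frame 2: GTG CCA TGT AAG CCT ATT ACA GGA TGG CAT TAT AGG AGA GCA ACC ATG CAT GGA TGG GCC TGT GAT AAA AGT AAT CAA GTG TAT GCA TTT TGT — no ATG→stop ORF.
Frame 3: TGC CAT GTA AGC CTA TTA CAG GAT GGC ATT ATA GGA GAG CAA CCA TGC ATG GAT GGG CCT GTG ATA AAA GTA ATC AAG TGT ATG CAT TTT — no ATG→stop ORF.
Frame 1 has an ORF of 12 nucleotides (positions 25–36) ≥ 9, so yes.

yes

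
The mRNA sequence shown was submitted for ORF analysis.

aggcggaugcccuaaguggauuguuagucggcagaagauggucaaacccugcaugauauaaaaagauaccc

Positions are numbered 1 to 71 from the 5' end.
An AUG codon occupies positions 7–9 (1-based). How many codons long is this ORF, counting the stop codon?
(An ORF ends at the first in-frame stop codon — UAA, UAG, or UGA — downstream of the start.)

Codons from position 7: AUG (7–9), CCC (10–12), UAA (13–15).
UAA is the first in-frame stop; that's 3 codons including the stop.

3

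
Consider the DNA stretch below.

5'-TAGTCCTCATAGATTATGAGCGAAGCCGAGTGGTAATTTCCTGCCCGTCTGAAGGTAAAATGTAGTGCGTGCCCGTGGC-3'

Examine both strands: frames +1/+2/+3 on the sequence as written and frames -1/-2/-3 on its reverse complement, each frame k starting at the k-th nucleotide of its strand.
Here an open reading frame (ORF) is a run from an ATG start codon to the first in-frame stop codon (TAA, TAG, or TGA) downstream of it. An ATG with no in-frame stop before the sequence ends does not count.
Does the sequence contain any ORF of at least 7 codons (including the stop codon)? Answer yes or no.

yes

Reverse complement (5'→3'): GCCACGGGCACGCACTACATTTTACCTTCAGACGGGCAGGAAATTACCACTCGGCTTCGCTCATAATCTATGAGGACTA
Frame +1: TAG TCC TCA TAG ATT ATG AGC GAA GCC GAG TGG TAA TTT CCT GCC CGT CTG AAG GTA AAA TGT AGT GCG TGC CCG TGG — ATG at 16, stop TAA at 34 → 21 nt.
Frame +2: AGT CCT CAT AGA TTA TGA GCG AAG CCG AGT GGT AAT TTC CTG CCC GTC TGA AGG TAA AAT GTA GTG CGT GCC CGT GGC — no ATG→stop ORF.
Frame +3: GTC CTC ATA GAT TAT GAG CGA AGC CGA GTG GTA ATT TCC TGC CCG TCT GAA GGT AAA ATG TAG TGC GTG CCC GTG — ATG at 60, stop TAG at 63 → 6 nt.
Frame -1: GCC ACG GGC ACG CAC TAC ATT TTA CCT TCA GAC GGG CAG GAA ATT ACC ACT CGG CTT CGC TCA TAA TCT ATG AGG ACT — no ATG→stop ORF.
Frame -2: CCA CGG GCA CGC ACT ACA TTT TAC CTT CAG ACG GGC AGG AAA TTA CCA CTC GGC TTC GCT CAT AAT CTA TGA GGA CTA — no ATG→stop ORF.
Frame -3: CAC GGG CAC GCA CTA CAT TTT ACC TTC AGA CGG GCA GGA AAT TAC CAC TCG GCT TCG CTC ATA ATC TAT GAG GAC — no ATG→stop ORF.
Frame +1 has an ORF of 7 codons (positions 16–36) ≥ 7, so yes.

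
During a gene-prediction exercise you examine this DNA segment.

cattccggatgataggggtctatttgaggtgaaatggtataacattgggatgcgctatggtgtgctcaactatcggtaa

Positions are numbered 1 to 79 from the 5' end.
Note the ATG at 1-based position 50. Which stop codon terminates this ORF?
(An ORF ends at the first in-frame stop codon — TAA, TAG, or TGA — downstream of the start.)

TAA

Codons from position 50: ATG (50–52), CGC (53–55), TAT (56–58), GGT (59–61), GTG (62–64), CTC (65–67), AAC (68–70), TAT (71–73), CGG (74–76), TAA (77–79).
The first in-frame stop codon is TAA.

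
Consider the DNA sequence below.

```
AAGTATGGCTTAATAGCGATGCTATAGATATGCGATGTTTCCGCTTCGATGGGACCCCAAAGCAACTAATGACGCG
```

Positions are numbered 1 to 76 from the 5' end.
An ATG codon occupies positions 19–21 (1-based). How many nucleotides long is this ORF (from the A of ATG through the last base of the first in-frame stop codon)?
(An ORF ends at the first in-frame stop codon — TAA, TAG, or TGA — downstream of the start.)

Codons from position 19: ATG (19–21), CTA (22–24), TAG (25–27).
TAG is the first in-frame stop; ORF spans 19–27, 9 nucleotides.

9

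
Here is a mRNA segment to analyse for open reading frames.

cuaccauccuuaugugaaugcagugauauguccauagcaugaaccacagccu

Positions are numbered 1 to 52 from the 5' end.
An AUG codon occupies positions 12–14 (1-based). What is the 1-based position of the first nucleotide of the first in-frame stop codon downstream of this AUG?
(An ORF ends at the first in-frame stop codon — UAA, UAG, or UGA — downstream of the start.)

15

Codons from position 12: AUG (12–14), UGA (15–17).
UGA is a stop codon; it begins at position 15.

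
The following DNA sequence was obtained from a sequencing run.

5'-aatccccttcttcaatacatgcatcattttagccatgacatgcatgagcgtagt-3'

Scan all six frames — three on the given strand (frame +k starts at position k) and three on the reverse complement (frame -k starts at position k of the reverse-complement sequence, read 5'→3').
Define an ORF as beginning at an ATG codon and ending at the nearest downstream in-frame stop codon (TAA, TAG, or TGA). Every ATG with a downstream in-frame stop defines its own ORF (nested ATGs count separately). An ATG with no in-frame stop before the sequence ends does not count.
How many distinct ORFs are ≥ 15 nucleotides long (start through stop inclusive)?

1

Reverse complement (5'→3'): ACTACGCTCATGCATGTCATGGCTAAAATGATGCATGTATTGAAGAAGGGGATT
Frame +1: AAT CCC CTT CTT CAA TAC ATG CAT CAT TTT AGC CAT GAC ATG CAT GAG CGT AGT — no ATG→stop ORF.
Frame +2: ATC CCC TTC TTC AAT ACA TGC ATC ATT TTA GCC ATG ACA TGC ATG AGC GTA — no ATG→stop ORF.
Frame +3: TCC CCT TCT TCA ATA CAT GCA TCA TTT TAG CCA TGA CAT GCA TGA GCG TAG — no ATG→stop ORF.
Frame -1: ACT ACG CTC ATG CAT GTC ATG GCT AAA ATG ATG CAT GTA TTG AAG AAG GGG ATT — no ATG→stop ORF.
Frame -2: CTA CGC TCA TGC ATG TCA TGG CTA AAA TGA TGC ATG TAT TGA AGA AGG GGA — ATG at 14, stop TGA at 29 → 18 nt; ATG at 35, stop TGA at 41 → 9 nt.
Frame -3: TAC GCT CAT GCA TGT CAT GGC TAA AAT GAT GCA TGT ATT GAA GAA GGG GAT — no ATG→stop ORF.
ORFs ≥ 15 nucleotides: frame -2 14–31 (18 nucleotides). Count = 1.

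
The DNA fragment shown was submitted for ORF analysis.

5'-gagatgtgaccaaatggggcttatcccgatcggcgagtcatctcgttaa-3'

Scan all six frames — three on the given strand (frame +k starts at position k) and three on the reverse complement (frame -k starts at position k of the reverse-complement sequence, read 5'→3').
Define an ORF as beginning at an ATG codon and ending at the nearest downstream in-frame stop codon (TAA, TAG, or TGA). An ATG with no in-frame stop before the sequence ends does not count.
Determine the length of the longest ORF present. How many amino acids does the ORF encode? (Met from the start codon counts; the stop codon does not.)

Reverse complement (5'→3'): TTAACGAGATGACTCGCCGATCGGGATAAGCCCCATTTGGTCACATCTC
Frame +1: GAG ATG TGA CCA AAT GGG GCT TAT CCC GAT CGG CGA GTC ATC TCG TTA — ATG at 4, stop TGA at 7 → 6 nt.
Frame +2: AGA TGT GAC CAA ATG GGG CTT ATC CCG ATC GGC GAG TCA TCT CGT TAA — ATG at 14, stop TAA at 47 → 36 nt.
Frame +3: GAT GTG ACC AAA TGG GGC TTA TCC CGA TCG GCG AGT CAT CTC GTT — no ATG→stop ORF.
Frame -1: TTA ACG AGA TGA CTC GCC GAT CGG GAT AAG CCC CAT TTG GTC ACA TCT — no ATG→stop ORF.
Frame -2: TAA CGA GAT GAC TCG CCG ATC GGG ATA AGC CCC ATT TGG TCA CAT CTC — no ATG→stop ORF.
Frame -3: AAC GAG ATG ACT CGC CGA TCG GGA TAA GCC CCA TTT GGT CAC ATC — ATG at 9, stop TAA at 27 → 21 nt.
Longest: frame +2, positions 14–49, 36 nt = 12 codons = 11 aa. → 11 amino acids.

11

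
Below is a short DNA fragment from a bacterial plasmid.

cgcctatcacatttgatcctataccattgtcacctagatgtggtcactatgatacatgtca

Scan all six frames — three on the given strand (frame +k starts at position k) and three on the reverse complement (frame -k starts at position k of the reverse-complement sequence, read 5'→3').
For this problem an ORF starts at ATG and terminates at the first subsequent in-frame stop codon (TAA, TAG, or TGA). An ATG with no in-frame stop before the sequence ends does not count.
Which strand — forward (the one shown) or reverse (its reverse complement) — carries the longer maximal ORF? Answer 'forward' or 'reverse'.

Reverse complement (5'→3'): TGACATGTATCATAGTGACCACATCTAGGTGACAATGGTATAGGATCAAATGTGATAGGCG
Frame +1: CGC CTA TCA CAT TTG ATC CTA TAC CAT TGT CAC CTA GAT GTG GTC ACT ATG ATA CAT GTC — no ATG→stop ORF.
Frame +2: GCC TAT CAC ATT TGA TCC TAT ACC ATT GTC ACC TAG ATG TGG TCA CTA TGA TAC ATG TCA — ATG at 38, stop TGA at 50 → 15 nt.
Frame +3: CCT ATC ACA TTT GAT CCT ATA CCA TTG TCA CCT AGA TGT GGT CAC TAT GAT ACA TGT — no ATG→stop ORF.
Frame -1: TGA CAT GTA TCA TAG TGA CCA CAT CTA GGT GAC AAT GGT ATA GGA TCA AAT GTG ATA GGC — no ATG→stop ORF.
Frame -2: GAC ATG TAT CAT AGT GAC CAC ATC TAG GTG ACA ATG GTA TAG GAT CAA ATG TGA TAG GCG — ATG at 5, stop TAG at 26 → 24 nt; ATG at 35, stop TAG at 41 → 9 nt; ATG at 50, stop TGA at 53 → 6 nt.
Frame -3: ACA TGT ATC ATA GTG ACC ACA TCT AGG TGA CAA TGG TAT AGG ATC AAA TGT GAT AGG — no ATG→stop ORF.
Forward-strand max 15 nt; reverse-strand max 24 nt. The reverse strand has the longer ORF.

reverse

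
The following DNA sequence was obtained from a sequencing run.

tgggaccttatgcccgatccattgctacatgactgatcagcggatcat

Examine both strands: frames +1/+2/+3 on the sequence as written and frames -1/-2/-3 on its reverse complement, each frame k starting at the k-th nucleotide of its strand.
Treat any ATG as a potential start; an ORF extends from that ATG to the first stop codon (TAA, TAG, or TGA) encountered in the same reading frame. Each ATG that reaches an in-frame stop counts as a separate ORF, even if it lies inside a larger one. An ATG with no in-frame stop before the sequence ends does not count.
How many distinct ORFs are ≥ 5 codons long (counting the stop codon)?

Reverse complement (5'→3'): ATGATCCGCTGATCAGTCATGTAGCAATGGATCGGGCATAAGGTCCCA
Frame +1: TGG GAC CTT ATG CCC GAT CCA TTG CTA CAT GAC TGA TCA GCG GAT CAT — ATG at 10, stop TGA at 34 → 27 nt.
Frame +2: GGG ACC TTA TGC CCG ATC CAT TGC TAC ATG ACT GAT CAG CGG ATC — no ATG→stop ORF.
Frame +3: GGA CCT TAT GCC CGA TCC ATT GCT ACA TGA CTG ATC AGC GGA TCA — no ATG→stop ORF.
Frame -1: ATG ATC CGC TGA TCA GTC ATG TAG CAA TGG ATC GGG CAT AAG GTC CCA — ATG at 1, stop TGA at 10 → 12 nt; ATG at 19, stop TAG at 22 → 6 nt.
Frame -2: TGA TCC GCT GAT CAG TCA TGT AGC AAT GGA TCG GGC ATA AGG TCC — no ATG→stop ORF.
Frame -3: GAT CCG CTG ATC AGT CAT GTA GCA ATG GAT CGG GCA TAA GGT CCC — ATG at 27, stop TAA at 39 → 15 nt.
ORFs ≥ 5 codons: frame +1 10–36 (9 codons), frame -3 27–41 (5 codons). Count = 2.

2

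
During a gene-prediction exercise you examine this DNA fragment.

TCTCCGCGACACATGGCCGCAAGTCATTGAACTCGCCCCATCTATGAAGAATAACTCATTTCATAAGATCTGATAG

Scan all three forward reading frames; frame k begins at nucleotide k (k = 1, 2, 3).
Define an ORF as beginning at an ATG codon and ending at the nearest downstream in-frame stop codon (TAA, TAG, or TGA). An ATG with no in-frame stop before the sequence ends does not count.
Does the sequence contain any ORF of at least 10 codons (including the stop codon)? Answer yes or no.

Frame 1: TCT CCG CGA CAC ATG GCC GCA AGT CAT TGA ACT CGC CCC ATC TAT GAA GAA TAA CTC ATT TCA TAA GAT CTG ATA — ATG at 13, stop TGA at 28 → 18 nt.
Frame 2: CTC CGC GAC ACA TGG CCG CAA GTC ATT GAA CTC GCC CCA TCT ATG AAG AAT AAC TCA TTT CAT AAG ATC TGA TAG — ATG at 44, stop TGA at 71 → 30 nt.
Frame 3: TCC GCG ACA CAT GGC CGC AAG TCA TTG AAC TCG CCC CAT CTA TGA AGA ATA ACT CAT TTC ATA AGA TCT GAT — no ATG→stop ORF.
Frame 2 has an ORF of 10 codons (positions 44–73) ≥ 10, so yes.

yes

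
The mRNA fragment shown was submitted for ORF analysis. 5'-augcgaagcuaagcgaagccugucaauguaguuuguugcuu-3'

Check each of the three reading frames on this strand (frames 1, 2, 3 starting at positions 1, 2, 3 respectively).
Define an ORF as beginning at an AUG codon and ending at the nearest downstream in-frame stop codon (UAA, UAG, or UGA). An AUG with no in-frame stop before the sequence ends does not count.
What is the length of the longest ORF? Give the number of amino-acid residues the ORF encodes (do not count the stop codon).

3

Frame 1: AUG CGA AGC UAA GCG AAG CCU GUC AAU GUA GUU UGU UGC — AUG at 1, stop UAA at 10 → 12 nt.
Frame 2: UGC GAA GCU AAG CGA AGC CUG UCA AUG UAG UUU GUU GCU — AUG at 26, stop UAG at 29 → 6 nt.
Frame 3: GCG AAG CUA AGC GAA GCC UGU CAA UGU AGU UUG UUG CUU — no AUG→stop ORF.
Longest: frame 1, positions 1–12, 12 nt = 4 codons = 3 aa. → 3 amino acids.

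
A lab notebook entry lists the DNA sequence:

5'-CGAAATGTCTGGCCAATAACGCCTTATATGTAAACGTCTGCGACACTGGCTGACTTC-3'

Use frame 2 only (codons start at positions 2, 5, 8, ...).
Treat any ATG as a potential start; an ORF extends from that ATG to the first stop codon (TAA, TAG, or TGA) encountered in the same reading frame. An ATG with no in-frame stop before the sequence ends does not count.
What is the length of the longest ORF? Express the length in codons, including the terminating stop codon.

5

Frame 2: GAA ATG TCT GGC CAA TAA CGC CTT ATA TGT AAA CGT CTG CGA CAC TGG CTG ACT — ATG at 5, stop TAA at 17 → 15 nt.
Longest: frame 2, positions 5–19, 15 nt = 5 codons = 4 aa. → 5 codons.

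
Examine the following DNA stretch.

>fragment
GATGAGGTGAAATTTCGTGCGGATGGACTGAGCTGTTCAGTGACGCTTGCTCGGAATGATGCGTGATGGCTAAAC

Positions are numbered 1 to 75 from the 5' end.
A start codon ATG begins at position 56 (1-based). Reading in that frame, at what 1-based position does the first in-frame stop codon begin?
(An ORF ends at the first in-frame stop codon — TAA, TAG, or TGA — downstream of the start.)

71

Codons from position 56: ATG (56–58), ATG (59–61), CGT (62–64), GAT (65–67), GGC (68–70), TAA (71–73).
TAA is a stop codon; it begins at position 71.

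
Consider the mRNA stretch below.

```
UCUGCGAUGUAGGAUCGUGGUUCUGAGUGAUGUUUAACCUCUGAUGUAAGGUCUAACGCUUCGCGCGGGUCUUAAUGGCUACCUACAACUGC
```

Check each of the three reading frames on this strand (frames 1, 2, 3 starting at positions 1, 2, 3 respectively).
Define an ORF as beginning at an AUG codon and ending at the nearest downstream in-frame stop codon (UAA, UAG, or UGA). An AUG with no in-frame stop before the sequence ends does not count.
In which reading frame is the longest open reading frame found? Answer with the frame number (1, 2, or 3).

3

Frame 1: UCU GCG AUG UAG GAU CGU GGU UCU GAG UGA UGU UUA ACC UCU GAU GUA AGG UCU AAC GCU UCG CGC GGG UCU UAA UGG CUA CCU ACA ACU — AUG at 7, stop UAG at 10 → 6 nt.
Frame 2: CUG CGA UGU AGG AUC GUG GUU CUG AGU GAU GUU UAA CCU CUG AUG UAA GGU CUA ACG CUU CGC GCG GGU CUU AAU GGC UAC CUA CAA CUG — AUG at 44, stop UAA at 47 → 6 nt.
Frame 3: UGC GAU GUA GGA UCG UGG UUC UGA GUG AUG UUU AAC CUC UGA UGU AAG GUC UAA CGC UUC GCG CGG GUC UUA AUG GCU ACC UAC AAC UGC — AUG at 30, stop UGA at 42 → 15 nt.
Longest ORF is 15 nt in frame 3 (positions 30–44).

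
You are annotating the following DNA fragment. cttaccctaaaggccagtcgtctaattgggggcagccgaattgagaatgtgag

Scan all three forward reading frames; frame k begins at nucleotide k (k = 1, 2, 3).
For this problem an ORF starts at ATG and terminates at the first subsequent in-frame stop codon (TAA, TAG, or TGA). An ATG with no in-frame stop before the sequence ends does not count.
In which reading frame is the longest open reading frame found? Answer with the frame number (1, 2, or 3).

2

Frame 1: CTT ACC CTA AAG GCC AGT CGT CTA ATT GGG GGC AGC CGA ATT GAG AAT GTG — no ATG→stop ORF.
Frame 2: TTA CCC TAA AGG CCA GTC GTC TAA TTG GGG GCA GCC GAA TTG AGA ATG TGA — ATG at 47, stop TGA at 50 → 6 nt.
Frame 3: TAC CCT AAA GGC CAG TCG TCT AAT TGG GGG CAG CCG AAT TGA GAA TGT GAG — no ATG→stop ORF.
Longest ORF is 6 nt in frame 2 (positions 47–52).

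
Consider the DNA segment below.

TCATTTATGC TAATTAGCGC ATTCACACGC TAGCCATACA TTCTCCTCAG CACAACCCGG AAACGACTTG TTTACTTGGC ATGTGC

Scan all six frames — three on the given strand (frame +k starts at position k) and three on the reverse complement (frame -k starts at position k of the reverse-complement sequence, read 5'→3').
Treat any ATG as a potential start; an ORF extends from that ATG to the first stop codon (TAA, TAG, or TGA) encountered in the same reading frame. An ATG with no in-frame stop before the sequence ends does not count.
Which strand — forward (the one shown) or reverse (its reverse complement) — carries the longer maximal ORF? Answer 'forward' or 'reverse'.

Reverse complement (5'→3'): GCACATGCCAAGTAAACAAGTCGTTTCCGGGTTGTGCTGAGGAGAATGTATGGCTAGCGTGTGAATGCGCTAATTAGCATAAATGA
Frame +1: TCA TTT ATG CTA ATT AGC GCA TTC ACA CGC TAG CCA TAC ATT CTC CTC AGC ACA ACC CGG AAA CGA CTT GTT TAC TTG GCA TGT — ATG at 7, stop TAG at 31 → 27 nt.
Frame +2: CAT TTA TGC TAA TTA GCG CAT TCA CAC GCT AGC CAT ACA TTC TCC TCA GCA CAA CCC GGA AAC GAC TTG TTT ACT TGG CAT GTG — no ATG→stop ORF.
Frame +3: ATT TAT GCT AAT TAG CGC ATT CAC ACG CTA GCC ATA CAT TCT CCT CAG CAC AAC CCG GAA ACG ACT TGT TTA CTT GGC ATG TGC — no ATG→stop ORF.
Frame -1: GCA CAT GCC AAG TAA ACA AGT CGT TTC CGG GTT GTG CTG AGG AGA ATG TAT GGC TAG CGT GTG AAT GCG CTA ATT AGC ATA AAT — ATG at 46, stop TAG at 55 → 12 nt.
Frame -2: CAC ATG CCA AGT AAA CAA GTC GTT TCC GGG TTG TGC TGA GGA GAA TGT ATG GCT AGC GTG TGA ATG CGC TAA TTA GCA TAA ATG — ATG at 5, stop TGA at 38 → 36 nt; ATG at 50, stop TGA at 62 → 15 nt; ATG at 65, stop TAA at 71 → 9 nt.
Frame -3: ACA TGC CAA GTA AAC AAG TCG TTT CCG GGT TGT GCT GAG GAG AAT GTA TGG CTA GCG TGT GAA TGC GCT AAT TAG CAT AAA TGA — no ATG→stop ORF.
Forward-strand max 27 nt; reverse-strand max 36 nt. The reverse strand has the longer ORF.

reverse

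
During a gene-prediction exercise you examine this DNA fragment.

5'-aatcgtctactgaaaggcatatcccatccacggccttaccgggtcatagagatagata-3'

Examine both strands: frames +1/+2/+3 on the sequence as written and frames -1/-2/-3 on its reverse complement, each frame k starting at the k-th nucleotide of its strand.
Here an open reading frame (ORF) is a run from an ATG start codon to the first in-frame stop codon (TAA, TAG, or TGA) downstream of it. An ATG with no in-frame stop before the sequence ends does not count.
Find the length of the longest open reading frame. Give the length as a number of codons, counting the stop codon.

Reverse complement (5'→3'): TATCTATCTCTATGACCCGGTAAGGCCGTGGATGGGATATGCCTTTCAGTAGACGATT
Frame +1: AAT CGT CTA CTG AAA GGC ATA TCC CAT CCA CGG CCT TAC CGG GTC ATA GAG ATA GAT — no ATG→stop ORF.
Frame +2: ATC GTC TAC TGA AAG GCA TAT CCC ATC CAC GGC CTT ACC GGG TCA TAG AGA TAG ATA — no ATG→stop ORF.
Frame +3: TCG TCT ACT GAA AGG CAT ATC CCA TCC ACG GCC TTA CCG GGT CAT AGA GAT AGA — no ATG→stop ORF.
Frame -1: TAT CTA TCT CTA TGA CCC GGT AAG GCC GTG GAT GGG ATA TGC CTT TCA GTA GAC GAT — no ATG→stop ORF.
Frame -2: ATC TAT CTC TAT GAC CCG GTA AGG CCG TGG ATG GGA TAT GCC TTT CAG TAG ACG ATT — ATG at 32, stop TAG at 50 → 21 nt.
Frame -3: TCT ATC TCT ATG ACC CGG TAA GGC CGT GGA TGG GAT ATG CCT TTC AGT AGA CGA — ATG at 12, stop TAA at 21 → 12 nt.
Longest: frame -2, positions 32–52, 21 nt = 7 codons = 6 aa. → 7 codons.

7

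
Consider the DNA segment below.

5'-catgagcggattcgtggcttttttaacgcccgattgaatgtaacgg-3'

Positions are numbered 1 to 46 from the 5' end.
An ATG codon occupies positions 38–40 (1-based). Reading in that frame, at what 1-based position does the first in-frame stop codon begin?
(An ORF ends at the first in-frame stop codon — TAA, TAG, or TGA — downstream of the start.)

41

Codons from position 38: ATG (38–40), TAA (41–43).
TAA is a stop codon; it begins at position 41.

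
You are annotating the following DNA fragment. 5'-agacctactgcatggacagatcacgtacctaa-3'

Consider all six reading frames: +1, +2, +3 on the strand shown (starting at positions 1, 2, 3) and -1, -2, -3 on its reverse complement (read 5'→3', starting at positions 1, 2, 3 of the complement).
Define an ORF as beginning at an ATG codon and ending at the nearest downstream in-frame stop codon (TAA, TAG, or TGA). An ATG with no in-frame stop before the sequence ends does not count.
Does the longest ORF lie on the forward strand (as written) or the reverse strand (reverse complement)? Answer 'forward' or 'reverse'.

forward

Reverse complement (5'→3'): TTAGGTACGTGATCTGTCCATGCAGTAGGTCT
Frame +1: AGA CCT ACT GCA TGG ACA GAT CAC GTA CCT — no ATG→stop ORF.
Frame +2: GAC CTA CTG CAT GGA CAG ATC ACG TAC CTA — no ATG→stop ORF.
Frame +3: ACC TAC TGC ATG GAC AGA TCA CGT ACC TAA — ATG at 12, stop TAA at 30 → 21 nt.
Frame -1: TTA GGT ACG TGA TCT GTC CAT GCA GTA GGT — no ATG→stop ORF.
Frame -2: TAG GTA CGT GAT CTG TCC ATG CAG TAG GTC — ATG at 20, stop TAG at 26 → 9 nt.
Frame -3: AGG TAC GTG ATC TGT CCA TGC AGT AGG TCT — no ATG→stop ORF.
Forward-strand max 21 nt; reverse-strand max 9 nt. The forward strand has the longer ORF.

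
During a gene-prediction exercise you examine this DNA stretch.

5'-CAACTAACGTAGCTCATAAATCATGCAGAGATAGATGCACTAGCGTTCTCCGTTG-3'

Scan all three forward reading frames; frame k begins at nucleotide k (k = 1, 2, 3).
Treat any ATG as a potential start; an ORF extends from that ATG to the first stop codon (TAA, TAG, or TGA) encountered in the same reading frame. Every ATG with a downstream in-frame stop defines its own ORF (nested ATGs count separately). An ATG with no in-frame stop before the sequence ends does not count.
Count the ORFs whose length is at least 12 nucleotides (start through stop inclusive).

Frame 1: CAA CTA ACG TAG CTC ATA AAT CAT GCA GAG ATA GAT GCA CTA GCG TTC TCC GTT — no ATG→stop ORF.
Frame 2: AAC TAA CGT AGC TCA TAA ATC ATG CAG AGA TAG ATG CAC TAG CGT TCT CCG TTG — ATG at 23, stop TAG at 32 → 12 nt; ATG at 35, stop TAG at 41 → 9 nt.
Frame 3: ACT AAC GTA GCT CAT AAA TCA TGC AGA GAT AGA TGC ACT AGC GTT CTC CGT — no ATG→stop ORF.
ORFs ≥ 12 nucleotides: frame 2 23–34 (12 nucleotides). Count = 1.

1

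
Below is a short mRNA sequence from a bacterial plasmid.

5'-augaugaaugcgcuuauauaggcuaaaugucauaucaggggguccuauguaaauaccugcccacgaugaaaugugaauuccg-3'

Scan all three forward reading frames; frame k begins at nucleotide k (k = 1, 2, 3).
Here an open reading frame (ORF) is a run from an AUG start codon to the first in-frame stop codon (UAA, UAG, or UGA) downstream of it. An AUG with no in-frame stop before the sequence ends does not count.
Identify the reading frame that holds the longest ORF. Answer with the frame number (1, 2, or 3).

Frame 1: AUG AUG AAU GCG CUU AUA UAG GCU AAA UGU CAU AUC AGG GGG UCC UAU GUA AAU ACC UGC CCA CGA UGA AAU GUG AAU UCC — AUG at 1, stop UAG at 19 → 21 nt; AUG at 4, stop UAG at 19 → 18 nt.
Frame 2: UGA UGA AUG CGC UUA UAU AGG CUA AAU GUC AUA UCA GGG GGU CCU AUG UAA AUA CCU GCC CAC GAU GAA AUG UGA AUU CCG — AUG at 8, stop UAA at 50 → 45 nt; AUG at 47, stop UAA at 50 → 6 nt; AUG at 71, stop UGA at 74 → 6 nt.
Frame 3: GAU GAA UGC GCU UAU AUA GGC UAA AUG UCA UAU CAG GGG GUC CUA UGU AAA UAC CUG CCC ACG AUG AAA UGU GAA UUC — no AUG→stop ORF.
Longest ORF is 45 nt in frame 2 (positions 8–52).

2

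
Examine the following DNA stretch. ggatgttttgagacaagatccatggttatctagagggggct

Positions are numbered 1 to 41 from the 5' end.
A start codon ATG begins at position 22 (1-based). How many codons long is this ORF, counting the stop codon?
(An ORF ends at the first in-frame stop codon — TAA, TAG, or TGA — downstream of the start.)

4

Codons from position 22: ATG (22–24), GTT (25–27), ATC (28–30), TAG (31–33).
TAG is the first in-frame stop; that's 4 codons including the stop.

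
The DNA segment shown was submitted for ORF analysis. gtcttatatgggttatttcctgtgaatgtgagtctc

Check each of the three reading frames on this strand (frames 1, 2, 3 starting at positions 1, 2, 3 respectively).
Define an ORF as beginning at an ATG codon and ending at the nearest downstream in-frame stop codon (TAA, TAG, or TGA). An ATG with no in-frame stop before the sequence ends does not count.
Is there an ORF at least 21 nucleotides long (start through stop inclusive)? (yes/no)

Frame 1: GTC TTA TAT GGG TTA TTT CCT GTG AAT GTG AGT CTC — no ATG→stop ORF.
Frame 2: TCT TAT ATG GGT TAT TTC CTG TGA ATG TGA GTC — ATG at 8, stop TGA at 23 → 18 nt; ATG at 26, stop TGA at 29 → 6 nt.
Frame 3: CTT ATA TGG GTT ATT TCC TGT GAA TGT GAG TCT — no ATG→stop ORF.
Largest ORF found is 18 nucleotides < 21, so no.

no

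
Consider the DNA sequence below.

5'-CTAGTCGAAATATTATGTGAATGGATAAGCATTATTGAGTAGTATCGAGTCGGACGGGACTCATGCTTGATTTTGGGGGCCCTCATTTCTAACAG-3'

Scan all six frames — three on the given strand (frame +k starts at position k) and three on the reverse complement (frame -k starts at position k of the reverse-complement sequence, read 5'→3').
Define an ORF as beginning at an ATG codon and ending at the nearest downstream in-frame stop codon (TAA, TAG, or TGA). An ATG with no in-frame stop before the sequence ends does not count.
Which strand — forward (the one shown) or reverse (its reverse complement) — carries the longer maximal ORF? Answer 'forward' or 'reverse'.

Reverse complement (5'→3'): CTGTTAGAAATGAGGGCCCCCAAAATCAAGCATGAGTCCCGTCCGACTCGATACTACTCAATAATGCTTATCCATTCACATAATATTTCGACTAG
Frame +1: CTA GTC GAA ATA TTA TGT GAA TGG ATA AGC ATT ATT GAG TAG TAT CGA GTC GGA CGG GAC TCA TGC TTG ATT TTG GGG GCC CTC ATT TCT AAC — no ATG→stop ORF.
Frame +2: TAG TCG AAA TAT TAT GTG AAT GGA TAA GCA TTA TTG AGT AGT ATC GAG TCG GAC GGG ACT CAT GCT TGA TTT TGG GGG CCC TCA TTT CTA ACA — no ATG→stop ORF.
Frame +3: AGT CGA AAT ATT ATG TGA ATG GAT AAG CAT TAT TGA GTA GTA TCG AGT CGG ACG GGA CTC ATG CTT GAT TTT GGG GGC CCT CAT TTC TAA CAG — ATG at 15, stop TGA at 18 → 6 nt; ATG at 21, stop TGA at 36 → 18 nt; ATG at 63, stop TAA at 90 → 30 nt.
Frame -1: CTG TTA GAA ATG AGG GCC CCC AAA ATC AAG CAT GAG TCC CGT CCG ACT CGA TAC TAC TCA ATA ATG CTT ATC CAT TCA CAT AAT ATT TCG ACT — no ATG→stop ORF.
Frame -2: TGT TAG AAA TGA GGG CCC CCA AAA TCA AGC ATG AGT CCC GTC CGA CTC GAT ACT ACT CAA TAA TGC TTA TCC ATT CAC ATA ATA TTT CGA CTA — ATG at 32, stop TAA at 62 → 33 nt.
Frame -3: GTT AGA AAT GAG GGC CCC CAA AAT CAA GCA TGA GTC CCG TCC GAC TCG ATA CTA CTC AAT AAT GCT TAT CCA TTC ACA TAA TAT TTC GAC TAG — no ATG→stop ORF.
Forward-strand max 30 nt; reverse-strand max 33 nt. The reverse strand has the longer ORF.

reverse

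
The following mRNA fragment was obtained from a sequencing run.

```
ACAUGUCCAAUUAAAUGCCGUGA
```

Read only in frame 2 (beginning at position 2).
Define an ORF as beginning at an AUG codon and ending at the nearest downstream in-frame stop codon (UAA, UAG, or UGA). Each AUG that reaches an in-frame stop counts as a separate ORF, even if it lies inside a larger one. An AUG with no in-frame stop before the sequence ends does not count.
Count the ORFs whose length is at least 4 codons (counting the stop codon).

Frame 2: CAU GUC CAA UUA AAU GCC GUG — no AUG→stop ORF.
No ORF reaches 4 codons. Count = 0.

0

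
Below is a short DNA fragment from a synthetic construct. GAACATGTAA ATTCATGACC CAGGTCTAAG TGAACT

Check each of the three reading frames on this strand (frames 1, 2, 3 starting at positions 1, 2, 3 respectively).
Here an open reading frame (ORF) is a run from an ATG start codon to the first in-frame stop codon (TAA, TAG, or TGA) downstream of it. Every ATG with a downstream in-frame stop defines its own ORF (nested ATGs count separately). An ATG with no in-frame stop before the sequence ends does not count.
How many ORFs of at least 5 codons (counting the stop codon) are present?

Frame 1: GAA CAT GTA AAT TCA TGA CCC AGG TCT AAG TGA ACT — no ATG→stop ORF.
Frame 2: AAC ATG TAA ATT CAT GAC CCA GGT CTA AGT GAA — ATG at 5, stop TAA at 8 → 6 nt.
Frame 3: ACA TGT AAA TTC ATG ACC CAG GTC TAA GTG AAC — ATG at 15, stop TAA at 27 → 15 nt.
ORFs ≥ 5 codons: frame 3 15–29 (5 codons). Count = 1.

1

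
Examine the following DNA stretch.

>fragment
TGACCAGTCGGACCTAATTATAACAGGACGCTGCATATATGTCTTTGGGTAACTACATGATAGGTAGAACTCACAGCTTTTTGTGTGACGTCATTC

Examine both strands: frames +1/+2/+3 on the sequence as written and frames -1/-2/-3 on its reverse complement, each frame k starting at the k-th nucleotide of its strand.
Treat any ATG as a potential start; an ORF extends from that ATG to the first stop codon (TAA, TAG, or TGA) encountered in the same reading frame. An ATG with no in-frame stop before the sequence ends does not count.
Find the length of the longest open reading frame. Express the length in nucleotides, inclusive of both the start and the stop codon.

Reverse complement (5'→3'): GAATGACGTCACACAAAAAGCTGTGAGTTCTACCTATCATGTAGTTACCCAAAGACATATATGCAGCGTCCTGTTATAATTAGGTCCGACTGGTCA
Frame +1: TGA CCA GTC GGA CCT AAT TAT AAC AGG ACG CTG CAT ATA TGT CTT TGG GTA ACT ACA TGA TAG GTA GAA CTC ACA GCT TTT TGT GTG ACG TCA TTC — no ATG→stop ORF.
Frame +2: GAC CAG TCG GAC CTA ATT ATA ACA GGA CGC TGC ATA TAT GTC TTT GGG TAA CTA CAT GAT AGG TAG AAC TCA CAG CTT TTT GTG TGA CGT CAT — no ATG→stop ORF.
Frame +3: ACC AGT CGG ACC TAA TTA TAA CAG GAC GCT GCA TAT ATG TCT TTG GGT AAC TAC ATG ATA GGT AGA ACT CAC AGC TTT TTG TGT GAC GTC ATT — no ATG→stop ORF.
Frame -1: GAA TGA CGT CAC ACA AAA AGC TGT GAG TTC TAC CTA TCA TGT AGT TAC CCA AAG ACA TAT ATG CAG CGT CCT GTT ATA ATT AGG TCC GAC TGG TCA — no ATG→stop ORF.
Frame -2: AAT GAC GTC ACA CAA AAA GCT GTG AGT TCT ACC TAT CAT GTA GTT ACC CAA AGA CAT ATA TGC AGC GTC CTG TTA TAA TTA GGT CCG ACT GGT — no ATG→stop ORF.
Frame -3: ATG ACG TCA CAC AAA AAG CTG TGA GTT CTA CCT ATC ATG TAG TTA CCC AAA GAC ATA TAT GCA GCG TCC TGT TAT AAT TAG GTC CGA CTG GTC — ATG at 3, stop TGA at 24 → 24 nt; ATG at 39, stop TAG at 42 → 6 nt.
Longest: frame -3, positions 3–26, 24 nt = 8 codons = 7 aa. → 24 nucleotides.

24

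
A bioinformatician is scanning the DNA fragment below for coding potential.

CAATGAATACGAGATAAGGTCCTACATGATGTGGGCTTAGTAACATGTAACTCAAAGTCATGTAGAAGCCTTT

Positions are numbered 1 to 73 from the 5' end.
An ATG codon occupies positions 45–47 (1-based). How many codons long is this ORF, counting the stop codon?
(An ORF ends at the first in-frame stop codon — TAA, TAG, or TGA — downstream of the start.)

2

Codons from position 45: ATG (45–47), TAA (48–50).
TAA is the first in-frame stop; that's 2 codons including the stop.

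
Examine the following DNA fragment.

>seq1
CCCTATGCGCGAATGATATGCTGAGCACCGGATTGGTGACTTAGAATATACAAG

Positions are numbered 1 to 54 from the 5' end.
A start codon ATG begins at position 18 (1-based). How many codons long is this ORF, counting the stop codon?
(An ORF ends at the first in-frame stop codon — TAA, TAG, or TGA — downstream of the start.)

9

Codons from position 18: ATG (18–20), CTG (21–23), AGC (24–26), ACC (27–29), GGA (30–32), TTG (33–35), GTG (36–38), ACT (39–41), TAG (42–44).
TAG is the first in-frame stop; that's 9 codons including the stop.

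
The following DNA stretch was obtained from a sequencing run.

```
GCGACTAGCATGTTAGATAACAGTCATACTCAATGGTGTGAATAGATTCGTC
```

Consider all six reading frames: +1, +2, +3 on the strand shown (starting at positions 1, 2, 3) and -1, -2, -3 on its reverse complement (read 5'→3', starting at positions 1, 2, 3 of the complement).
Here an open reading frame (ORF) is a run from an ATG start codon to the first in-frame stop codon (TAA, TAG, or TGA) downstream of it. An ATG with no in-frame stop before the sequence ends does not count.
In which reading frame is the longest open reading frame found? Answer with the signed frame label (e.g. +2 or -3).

+1

Reverse complement (5'→3'): GACGAATCTATTCACACCATTGAGTATGACTGTTATCTAACATGCTAGTCGC
Frame +1: GCG ACT AGC ATG TTA GAT AAC AGT CAT ACT CAA TGG TGT GAA TAG ATT CGT — ATG at 10, stop TAG at 43 → 36 nt.
Frame +2: CGA CTA GCA TGT TAG ATA ACA GTC ATA CTC AAT GGT GTG AAT AGA TTC GTC — no ATG→stop ORF.
Frame +3: GAC TAG CAT GTT AGA TAA CAG TCA TAC TCA ATG GTG TGA ATA GAT TCG — ATG at 33, stop TGA at 39 → 9 nt.
Frame -1: GAC GAA TCT ATT CAC ACC ATT GAG TAT GAC TGT TAT CTA ACA TGC TAG TCG — no ATG→stop ORF.
Frame -2: ACG AAT CTA TTC ACA CCA TTG AGT ATG ACT GTT ATC TAA CAT GCT AGT CGC — ATG at 26, stop TAA at 38 → 15 nt.
Frame -3: CGA ATC TAT TCA CAC CAT TGA GTA TGA CTG TTA TCT AAC ATG CTA GTC — no ATG→stop ORF.
Longest ORF is 36 nt in frame +1 (positions 10–45).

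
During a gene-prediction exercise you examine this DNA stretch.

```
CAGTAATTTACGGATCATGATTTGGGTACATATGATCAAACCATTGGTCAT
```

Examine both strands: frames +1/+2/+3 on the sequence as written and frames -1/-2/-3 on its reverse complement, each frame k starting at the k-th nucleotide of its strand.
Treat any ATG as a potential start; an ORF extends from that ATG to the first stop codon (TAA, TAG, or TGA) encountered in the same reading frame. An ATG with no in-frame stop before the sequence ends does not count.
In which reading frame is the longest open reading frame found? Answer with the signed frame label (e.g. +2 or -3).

Reverse complement (5'→3'): ATGACCAATGGTTTGATCATATGTACCCAAATCATGATCCGTAAATTACTG
Frame +1: CAG TAA TTT ACG GAT CAT GAT TTG GGT ACA TAT GAT CAA ACC ATT GGT CAT — no ATG→stop ORF.
Frame +2: AGT AAT TTA CGG ATC ATG ATT TGG GTA CAT ATG ATC AAA CCA TTG GTC — no ATG→stop ORF.
Frame +3: GTA ATT TAC GGA TCA TGA TTT GGG TAC ATA TGA TCA AAC CAT TGG TCA — no ATG→stop ORF.
Frame -1: ATG ACC AAT GGT TTG ATC ATA TGT ACC CAA ATC ATG ATC CGT AAA TTA CTG — no ATG→stop ORF.
Frame -2: TGA CCA ATG GTT TGA TCA TAT GTA CCC AAA TCA TGA TCC GTA AAT TAC — ATG at 8, stop TGA at 14 → 9 nt.
Frame -3: GAC CAA TGG TTT GAT CAT ATG TAC CCA AAT CAT GAT CCG TAA ATT ACT — ATG at 21, stop TAA at 42 → 24 nt.
Longest ORF is 24 nt in frame -3 (positions 21–44).

-3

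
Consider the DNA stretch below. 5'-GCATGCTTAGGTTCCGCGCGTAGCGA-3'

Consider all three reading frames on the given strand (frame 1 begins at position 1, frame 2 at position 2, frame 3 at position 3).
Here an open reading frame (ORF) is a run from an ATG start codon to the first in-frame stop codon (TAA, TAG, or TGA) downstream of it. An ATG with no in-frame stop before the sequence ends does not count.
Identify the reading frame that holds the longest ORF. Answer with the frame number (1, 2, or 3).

Frame 1: GCA TGC TTA GGT TCC GCG CGT AGC — no ATG→stop ORF.
Frame 2: CAT GCT TAG GTT CCG CGC GTA GCG — no ATG→stop ORF.
Frame 3: ATG CTT AGG TTC CGC GCG TAG CGA — ATG at 3, stop TAG at 21 → 21 nt.
Longest ORF is 21 nt in frame 3 (positions 3–23).

3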